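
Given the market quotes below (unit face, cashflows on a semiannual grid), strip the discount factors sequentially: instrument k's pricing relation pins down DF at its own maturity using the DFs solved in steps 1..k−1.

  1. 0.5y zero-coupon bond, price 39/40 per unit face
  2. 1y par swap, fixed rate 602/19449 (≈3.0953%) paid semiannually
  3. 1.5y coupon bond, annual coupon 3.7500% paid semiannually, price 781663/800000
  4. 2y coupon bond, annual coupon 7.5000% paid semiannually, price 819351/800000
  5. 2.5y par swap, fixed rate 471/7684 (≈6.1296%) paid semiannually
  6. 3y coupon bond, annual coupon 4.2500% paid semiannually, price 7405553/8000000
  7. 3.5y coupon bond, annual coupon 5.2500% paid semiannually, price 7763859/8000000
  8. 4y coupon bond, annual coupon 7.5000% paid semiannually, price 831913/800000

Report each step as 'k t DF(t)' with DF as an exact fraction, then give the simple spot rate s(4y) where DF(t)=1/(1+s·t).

step 1 [0.5y] zero: DF = P = 39/40 ≈ 0.975000
step 2 [1y] swap r/2=301/19449: DF=(1 − 301/19449·(0.975000))/(1+301/19449) = 9699/10000 ≈ 0.969900
step 3 [1.5y] bond c/2=3/160: DF=(781663/800000 − 3/160·(0.975000+0.969900))/(1+3/160) = 9233/10000 ≈ 0.923300
step 4 [2y] bond c/2=3/80: DF=(819351/800000 − 3/80·(0.975000+0.969900+0.923300))/(1+3/80) = 1767/2000 ≈ 0.883500
step 5 [2.5y] swap r/2=471/15368: DF=(1 − 471/15368·(0.975000+0.969900+0.923300+0.883500))/(1+471/15368) = 8587/10000 ≈ 0.858700
step 6 [3y] bond c/2=17/800: DF=(7405553/8000000 − 17/800·(0.975000+0.969900+0.923300+0.883500+0.858700))/(1+17/800) = 1621/2000 ≈ 0.810500
step 7 [3.5y] bond c/2=21/800: DF=(7763859/8000000 − 21/800·(0.975000+0.969900+0.923300+0.883500+0.858700+0.810500))/(1+21/800) = 807/1000 ≈ 0.807000
step 8 [4y] bond c/2=3/80: DF=(831913/800000 − 3/80·(0.975000+0.969900+0.923300+0.883500+0.858700+0.810500+0.807000))/(1+3/80) = 1943/2500 ≈ 0.777200

1 1/2 39/40
2 1 9699/10000
3 3/2 9233/10000
4 2 1767/2000
5 5/2 8587/10000
6 3 1621/2000
7 7/2 807/1000
8 4 1943/2500
s(4y) = (1/(1943/2500) − 1)/(4) = 557/7772 ≈ 7.1668%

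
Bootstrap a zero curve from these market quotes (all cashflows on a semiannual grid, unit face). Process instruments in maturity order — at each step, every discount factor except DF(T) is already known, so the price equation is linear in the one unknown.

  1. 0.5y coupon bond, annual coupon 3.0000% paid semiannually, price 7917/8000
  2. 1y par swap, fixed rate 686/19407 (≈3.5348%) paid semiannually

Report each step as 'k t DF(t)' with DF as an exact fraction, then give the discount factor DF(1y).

step 1 [0.5y] bond c/2=3/200: DF=(7917/8000 − 3/200·(0))/(1+3/200) = 39/40 ≈ 0.975000
step 2 [1y] swap r/2=343/19407: DF=(1 − 343/19407·(0.975000))/(1+343/19407) = 9657/10000 ≈ 0.965700

1 1/2 39/40
2 1 9657/10000
DF(1y) = 9657/10000 ≈ 0.965700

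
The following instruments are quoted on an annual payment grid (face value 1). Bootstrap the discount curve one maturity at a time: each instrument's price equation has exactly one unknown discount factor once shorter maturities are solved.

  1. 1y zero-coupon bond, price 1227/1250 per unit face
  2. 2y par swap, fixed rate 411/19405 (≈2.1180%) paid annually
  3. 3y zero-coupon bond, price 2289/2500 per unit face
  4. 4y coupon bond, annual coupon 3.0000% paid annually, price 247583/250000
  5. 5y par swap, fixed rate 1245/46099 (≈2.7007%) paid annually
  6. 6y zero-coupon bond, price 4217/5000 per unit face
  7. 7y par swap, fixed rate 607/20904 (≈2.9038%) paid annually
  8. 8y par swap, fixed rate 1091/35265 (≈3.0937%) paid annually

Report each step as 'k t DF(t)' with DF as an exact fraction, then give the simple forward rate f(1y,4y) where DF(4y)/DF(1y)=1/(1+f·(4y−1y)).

1 1 1227/1250
2 2 9589/10000
3 3 2289/2500
4 4 8783/10000
5 5 1751/2000
6 6 4217/5000
7 7 8179/10000
8 8 3909/5000
f(1y,4y) = ((1227/1250)/(8783/10000) − 1)/(3) = 1033/26349 ≈ 3.9205%

step 1 [1y] zero: DF = P = 1227/1250 ≈ 0.981600
step 2 [2y] swap r/1=411/19405: DF=(1 − 411/19405·(0.981600))/(1+411/19405) = 9589/10000 ≈ 0.958900
step 3 [3y] zero: DF = P = 2289/2500 ≈ 0.915600
step 4 [4y] bond c/1=3/100: DF=(247583/250000 − 3/100·(0.981600+0.958900+0.915600))/(1+3/100) = 8783/10000 ≈ 0.878300
step 5 [5y] swap r/1=1245/46099: DF=(1 − 1245/46099·(0.981600+0.958900+0.915600+0.878300))/(1+1245/46099) = 1751/2000 ≈ 0.875500
step 6 [6y] zero: DF = P = 4217/5000 ≈ 0.843400
step 7 [7y] swap r/1=607/20904: DF=(1 − 607/20904·(0.981600+0.958900+0.915600+0.878300+0.875500+0.843400))/(1+607/20904) = 8179/10000 ≈ 0.817900
step 8 [8y] swap r/1=1091/35265: DF=(1 − 1091/35265·(0.981600+0.958900+0.915600+0.878300+0.875500+0.843400+0.817900))/(1+1091/35265) = 3909/5000 ≈ 0.781800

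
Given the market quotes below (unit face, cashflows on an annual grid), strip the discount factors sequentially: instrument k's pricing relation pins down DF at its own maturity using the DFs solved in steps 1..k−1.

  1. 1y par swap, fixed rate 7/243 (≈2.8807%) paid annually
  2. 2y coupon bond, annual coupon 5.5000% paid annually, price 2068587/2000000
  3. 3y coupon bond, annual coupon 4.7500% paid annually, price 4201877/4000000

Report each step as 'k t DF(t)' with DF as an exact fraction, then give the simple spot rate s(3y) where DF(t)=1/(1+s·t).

1 1 243/250
2 2 9297/10000
3 3 4583/5000
s(3y) = (1/(4583/5000) − 1)/(3) = 139/4583 ≈ 3.0329%

step 1 [1y] swap r/1=7/243: DF=(1 − 7/243·(0))/(1+7/243) = 243/250 ≈ 0.972000
step 2 [2y] bond c/1=11/200: DF=(2068587/2000000 − 11/200·(0.972000))/(1+11/200) = 9297/10000 ≈ 0.929700
step 3 [3y] bond c/1=19/400: DF=(4201877/4000000 − 19/400·(0.972000+0.929700))/(1+19/400) = 4583/5000 ≈ 0.916600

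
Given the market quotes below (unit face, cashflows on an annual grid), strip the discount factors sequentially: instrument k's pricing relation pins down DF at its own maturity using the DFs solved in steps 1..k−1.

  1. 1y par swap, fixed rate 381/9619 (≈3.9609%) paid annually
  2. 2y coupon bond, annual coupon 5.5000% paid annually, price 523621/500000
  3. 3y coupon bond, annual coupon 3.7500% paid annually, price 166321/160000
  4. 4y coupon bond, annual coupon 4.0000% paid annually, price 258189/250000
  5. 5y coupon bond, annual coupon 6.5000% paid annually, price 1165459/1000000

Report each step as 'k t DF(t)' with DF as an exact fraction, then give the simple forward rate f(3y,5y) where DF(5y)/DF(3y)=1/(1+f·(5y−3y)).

step 1 [1y] swap r/1=381/9619: DF=(1 − 381/9619·(0))/(1+381/9619) = 9619/10000 ≈ 0.961900
step 2 [2y] bond c/1=11/200: DF=(523621/500000 − 11/200·(0.961900))/(1+11/200) = 377/400 ≈ 0.942500
step 3 [3y] bond c/1=3/80: DF=(166321/160000 − 3/80·(0.961900+0.942500))/(1+3/80) = 9331/10000 ≈ 0.933100
step 4 [4y] bond c/1=1/25: DF=(258189/250000 − 1/25·(0.961900+0.942500+0.933100))/(1+1/25) = 8839/10000 ≈ 0.883900
step 5 [5y] bond c/1=13/200: DF=(1165459/1000000 − 13/200·(0.961900+0.942500+0.933100+0.883900))/(1+13/200) = 542/625 ≈ 0.867200

1 1 9619/10000
2 2 377/400
3 3 9331/10000
4 4 8839/10000
5 5 542/625
f(3y,5y) = ((9331/10000)/(542/625) − 1)/(2) = 659/17344 ≈ 3.7996%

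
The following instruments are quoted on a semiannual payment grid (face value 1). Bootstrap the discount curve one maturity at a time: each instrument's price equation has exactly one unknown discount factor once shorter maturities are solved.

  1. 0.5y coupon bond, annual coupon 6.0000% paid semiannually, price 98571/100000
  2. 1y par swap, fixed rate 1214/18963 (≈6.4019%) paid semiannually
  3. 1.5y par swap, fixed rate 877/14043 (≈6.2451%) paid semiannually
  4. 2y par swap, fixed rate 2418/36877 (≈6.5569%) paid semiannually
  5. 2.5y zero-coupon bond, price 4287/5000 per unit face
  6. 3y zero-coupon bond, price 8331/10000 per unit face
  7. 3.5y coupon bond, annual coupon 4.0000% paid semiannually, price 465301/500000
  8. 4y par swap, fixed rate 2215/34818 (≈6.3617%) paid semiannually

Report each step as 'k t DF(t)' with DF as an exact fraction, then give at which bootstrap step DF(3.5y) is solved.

step 1 [0.5y] bond c/2=3/100: DF=(98571/100000 − 3/100·(0))/(1+3/100) = 957/1000 ≈ 0.957000
step 2 [1y] swap r/2=607/18963: DF=(1 − 607/18963·(0.957000))/(1+607/18963) = 9393/10000 ≈ 0.939300
step 3 [1.5y] swap r/2=877/28086: DF=(1 − 877/28086·(0.957000+0.939300))/(1+877/28086) = 9123/10000 ≈ 0.912300
step 4 [2y] swap r/2=1209/36877: DF=(1 − 1209/36877·(0.957000+0.939300+0.912300))/(1+1209/36877) = 8791/10000 ≈ 0.879100
step 5 [2.5y] zero: DF = P = 4287/5000 ≈ 0.857400
step 6 [3y] zero: DF = P = 8331/10000 ≈ 0.833100
step 7 [3.5y] bond c/2=1/50: DF=(465301/500000 − 1/50·(0.957000+0.939300+0.912300+0.879100+0.857400+0.833100))/(1+1/50) = 8069/10000 ≈ 0.806900
step 8 [4y] swap r/2=2215/69636: DF=(1 − 2215/69636·(0.957000+0.939300+0.912300+0.879100+0.857400+0.833100+0.806900))/(1+2215/69636) = 1557/2000 ≈ 0.778500

1 1/2 957/1000
2 1 9393/10000
3 3/2 9123/10000
4 2 8791/10000
5 5/2 4287/5000
6 3 8331/10000
7 7/2 8069/10000
8 4 1557/2000
DF(3.5y) is solved at step 7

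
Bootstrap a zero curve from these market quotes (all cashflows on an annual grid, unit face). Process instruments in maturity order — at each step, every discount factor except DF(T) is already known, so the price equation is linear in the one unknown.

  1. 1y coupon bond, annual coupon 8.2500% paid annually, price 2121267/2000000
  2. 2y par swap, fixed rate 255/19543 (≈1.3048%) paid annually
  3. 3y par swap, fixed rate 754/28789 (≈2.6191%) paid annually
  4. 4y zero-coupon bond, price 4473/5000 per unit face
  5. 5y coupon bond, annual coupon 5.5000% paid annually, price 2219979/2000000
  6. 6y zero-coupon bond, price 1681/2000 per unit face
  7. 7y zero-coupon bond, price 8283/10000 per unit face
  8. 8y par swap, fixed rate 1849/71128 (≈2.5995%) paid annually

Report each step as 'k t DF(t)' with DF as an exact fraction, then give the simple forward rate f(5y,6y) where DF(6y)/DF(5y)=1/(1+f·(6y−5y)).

step 1 [1y] bond c/1=33/400: DF=(2121267/2000000 − 33/400·(0))/(1+33/400) = 4899/5000 ≈ 0.979800
step 2 [2y] swap r/1=255/19543: DF=(1 − 255/19543·(0.979800))/(1+255/19543) = 1949/2000 ≈ 0.974500
step 3 [3y] swap r/1=754/28789: DF=(1 − 754/28789·(0.979800+0.974500))/(1+754/28789) = 4623/5000 ≈ 0.924600
step 4 [4y] zero: DF = P = 4473/5000 ≈ 0.894600
step 5 [5y] bond c/1=11/200: DF=(2219979/2000000 − 11/200·(0.979800+0.974500+0.924600+0.894600))/(1+11/200) = 4277/5000 ≈ 0.855400
step 6 [6y] zero: DF = P = 1681/2000 ≈ 0.840500
step 7 [7y] zero: DF = P = 8283/10000 ≈ 0.828300
step 8 [8y] swap r/1=1849/71128: DF=(1 − 1849/71128·(0.979800+0.974500+0.924600+0.894600+0.855400+0.840500+0.828300))/(1+1849/71128) = 8151/10000 ≈ 0.815100

1 1 4899/5000
2 2 1949/2000
3 3 4623/5000
4 4 4473/5000
5 5 4277/5000
6 6 1681/2000
7 7 8283/10000
8 8 8151/10000
f(5y,6y) = ((4277/5000)/(1681/2000) − 1)/(1) = 149/8405 ≈ 1.7728%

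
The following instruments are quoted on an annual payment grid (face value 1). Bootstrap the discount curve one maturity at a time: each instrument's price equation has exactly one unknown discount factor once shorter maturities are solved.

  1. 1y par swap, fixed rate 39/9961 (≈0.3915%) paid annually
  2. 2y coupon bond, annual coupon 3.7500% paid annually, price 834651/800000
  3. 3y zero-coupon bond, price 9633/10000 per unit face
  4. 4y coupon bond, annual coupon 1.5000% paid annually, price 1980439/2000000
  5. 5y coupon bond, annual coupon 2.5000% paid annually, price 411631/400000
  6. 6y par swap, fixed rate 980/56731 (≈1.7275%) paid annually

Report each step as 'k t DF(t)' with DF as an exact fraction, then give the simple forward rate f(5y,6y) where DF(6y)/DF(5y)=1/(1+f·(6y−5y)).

step 1 [1y] swap r/1=39/9961: DF=(1 − 39/9961·(0))/(1+39/9961) = 9961/10000 ≈ 0.996100
step 2 [2y] bond c/1=3/80: DF=(834651/800000 − 3/80·(0.996100))/(1+3/80) = 606/625 ≈ 0.969600
step 3 [3y] zero: DF = P = 9633/10000 ≈ 0.963300
step 4 [4y] bond c/1=3/200: DF=(1980439/2000000 − 3/200·(0.996100+0.969600+0.963300))/(1+3/200) = 9323/10000 ≈ 0.932300
step 5 [5y] bond c/1=1/40: DF=(411631/400000 − 1/40·(0.996100+0.969600+0.963300+0.932300))/(1+1/40) = 4549/5000 ≈ 0.909800
step 6 [6y] swap r/1=980/56731: DF=(1 − 980/56731·(0.996100+0.969600+0.963300+0.932300+0.909800))/(1+980/56731) = 451/500 ≈ 0.902000

1 1 9961/10000
2 2 606/625
3 3 9633/10000
4 4 9323/10000
5 5 4549/5000
6 6 451/500
f(5y,6y) = ((4549/5000)/(451/500) − 1)/(1) = 39/4510 ≈ 0.8647%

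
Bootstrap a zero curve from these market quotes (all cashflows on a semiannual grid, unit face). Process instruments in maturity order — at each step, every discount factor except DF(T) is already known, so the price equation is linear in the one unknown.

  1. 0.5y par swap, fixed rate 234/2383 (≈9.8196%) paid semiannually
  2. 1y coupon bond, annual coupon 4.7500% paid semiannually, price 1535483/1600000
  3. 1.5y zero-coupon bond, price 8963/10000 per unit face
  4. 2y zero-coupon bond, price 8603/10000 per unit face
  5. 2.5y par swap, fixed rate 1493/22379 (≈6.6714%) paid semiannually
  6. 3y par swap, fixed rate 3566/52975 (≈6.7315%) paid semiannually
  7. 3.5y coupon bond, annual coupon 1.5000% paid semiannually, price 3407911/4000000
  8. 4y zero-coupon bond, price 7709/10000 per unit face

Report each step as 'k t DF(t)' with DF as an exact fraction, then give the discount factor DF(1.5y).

1 1/2 2383/2500
2 1 9153/10000
3 3/2 8963/10000
4 2 8603/10000
5 5/2 8507/10000
6 3 8217/10000
7 7/2 4031/5000
8 4 7709/10000
DF(1.5y) = 8963/10000 ≈ 0.896300

step 1 [0.5y] swap r/2=117/2383: DF=(1 − 117/2383·(0))/(1+117/2383) = 2383/2500 ≈ 0.953200
step 2 [1y] bond c/2=19/800: DF=(1535483/1600000 − 19/800·(0.953200))/(1+19/800) = 9153/10000 ≈ 0.915300
step 3 [1.5y] zero: DF = P = 8963/10000 ≈ 0.896300
step 4 [2y] zero: DF = P = 8603/10000 ≈ 0.860300
step 5 [2.5y] swap r/2=1493/44758: DF=(1 − 1493/44758·(0.953200+0.915300+0.896300+0.860300))/(1+1493/44758) = 8507/10000 ≈ 0.850700
step 6 [3y] swap r/2=1783/52975: DF=(1 − 1783/52975·(0.953200+0.915300+0.896300+0.860300+0.850700))/(1+1783/52975) = 8217/10000 ≈ 0.821700
step 7 [3.5y] bond c/2=3/400: DF=(3407911/4000000 − 3/400·(0.953200+0.915300+0.896300+0.860300+0.850700+0.821700))/(1+3/400) = 4031/5000 ≈ 0.806200
step 8 [4y] zero: DF = P = 7709/10000 ≈ 0.770900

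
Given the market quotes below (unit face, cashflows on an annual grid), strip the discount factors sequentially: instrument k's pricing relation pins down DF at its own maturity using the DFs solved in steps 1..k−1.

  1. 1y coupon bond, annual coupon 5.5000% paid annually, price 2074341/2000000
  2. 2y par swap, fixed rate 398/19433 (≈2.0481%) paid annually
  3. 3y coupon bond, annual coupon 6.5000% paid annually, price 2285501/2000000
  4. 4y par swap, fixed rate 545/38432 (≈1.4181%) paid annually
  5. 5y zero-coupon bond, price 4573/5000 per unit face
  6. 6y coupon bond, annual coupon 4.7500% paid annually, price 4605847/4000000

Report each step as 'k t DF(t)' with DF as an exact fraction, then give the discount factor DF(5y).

1 1 9831/10000
2 2 4801/5000
3 3 1193/1250
4 4 1891/2000
5 5 4573/5000
6 6 1767/2000
DF(5y) = 4573/5000 ≈ 0.914600

step 1 [1y] bond c/1=11/200: DF=(2074341/2000000 − 11/200·(0))/(1+11/200) = 9831/10000 ≈ 0.983100
step 2 [2y] swap r/1=398/19433: DF=(1 − 398/19433·(0.983100))/(1+398/19433) = 4801/5000 ≈ 0.960200
step 3 [3y] bond c/1=13/200: DF=(2285501/2000000 − 13/200·(0.983100+0.960200))/(1+13/200) = 1193/1250 ≈ 0.954400
step 4 [4y] swap r/1=545/38432: DF=(1 − 545/38432·(0.983100+0.960200+0.954400))/(1+545/38432) = 1891/2000 ≈ 0.945500
step 5 [5y] zero: DF = P = 4573/5000 ≈ 0.914600
step 6 [6y] bond c/1=19/400: DF=(4605847/4000000 − 19/400·(0.983100+0.960200+0.954400+0.945500+0.914600))/(1+19/400) = 1767/2000 ≈ 0.883500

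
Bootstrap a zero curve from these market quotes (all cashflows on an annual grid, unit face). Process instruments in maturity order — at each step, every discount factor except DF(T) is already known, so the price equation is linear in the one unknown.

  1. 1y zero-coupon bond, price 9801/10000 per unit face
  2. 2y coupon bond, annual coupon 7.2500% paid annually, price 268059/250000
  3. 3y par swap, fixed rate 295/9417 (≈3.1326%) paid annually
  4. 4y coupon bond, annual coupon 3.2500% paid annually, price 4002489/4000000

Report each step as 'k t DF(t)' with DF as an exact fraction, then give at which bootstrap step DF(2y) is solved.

step 1 [1y] zero: DF = P = 9801/10000 ≈ 0.980100
step 2 [2y] bond c/1=29/400: DF=(268059/250000 − 29/400·(0.980100))/(1+29/400) = 1867/2000 ≈ 0.933500
step 3 [3y] swap r/1=295/9417: DF=(1 − 295/9417·(0.980100+0.933500))/(1+295/9417) = 1823/2000 ≈ 0.911500
step 4 [4y] bond c/1=13/400: DF=(4002489/4000000 − 13/400·(0.980100+0.933500+0.911500))/(1+13/400) = 4401/5000 ≈ 0.880200

1 1 9801/10000
2 2 1867/2000
3 3 1823/2000
4 4 4401/5000
DF(2y) is solved at step 2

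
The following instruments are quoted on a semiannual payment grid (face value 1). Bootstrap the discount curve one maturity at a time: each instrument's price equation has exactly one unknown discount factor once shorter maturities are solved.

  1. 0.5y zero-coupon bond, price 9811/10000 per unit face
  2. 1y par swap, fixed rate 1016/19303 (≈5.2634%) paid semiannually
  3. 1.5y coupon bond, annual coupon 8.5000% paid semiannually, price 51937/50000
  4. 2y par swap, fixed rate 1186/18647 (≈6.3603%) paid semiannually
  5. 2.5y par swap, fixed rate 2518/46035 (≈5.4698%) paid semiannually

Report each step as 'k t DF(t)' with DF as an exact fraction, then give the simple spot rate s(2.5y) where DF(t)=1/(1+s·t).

step 1 [0.5y] zero: DF = P = 9811/10000 ≈ 0.981100
step 2 [1y] swap r/2=508/19303: DF=(1 − 508/19303·(0.981100))/(1+508/19303) = 2373/2500 ≈ 0.949200
step 3 [1.5y] bond c/2=17/400: DF=(51937/50000 − 17/400·(0.981100+0.949200))/(1+17/400) = 9177/10000 ≈ 0.917700
step 4 [2y] swap r/2=593/18647: DF=(1 − 593/18647·(0.981100+0.949200+0.917700))/(1+593/18647) = 4407/5000 ≈ 0.881400
step 5 [2.5y] swap r/2=1259/46035: DF=(1 − 1259/46035·(0.981100+0.949200+0.917700+0.881400))/(1+1259/46035) = 8741/10000 ≈ 0.874100

1 1/2 9811/10000
2 1 2373/2500
3 3/2 9177/10000
4 2 4407/5000
5 5/2 8741/10000
s(2.5y) = (1/(8741/10000) − 1)/(5/2) = 2518/43705 ≈ 5.7614%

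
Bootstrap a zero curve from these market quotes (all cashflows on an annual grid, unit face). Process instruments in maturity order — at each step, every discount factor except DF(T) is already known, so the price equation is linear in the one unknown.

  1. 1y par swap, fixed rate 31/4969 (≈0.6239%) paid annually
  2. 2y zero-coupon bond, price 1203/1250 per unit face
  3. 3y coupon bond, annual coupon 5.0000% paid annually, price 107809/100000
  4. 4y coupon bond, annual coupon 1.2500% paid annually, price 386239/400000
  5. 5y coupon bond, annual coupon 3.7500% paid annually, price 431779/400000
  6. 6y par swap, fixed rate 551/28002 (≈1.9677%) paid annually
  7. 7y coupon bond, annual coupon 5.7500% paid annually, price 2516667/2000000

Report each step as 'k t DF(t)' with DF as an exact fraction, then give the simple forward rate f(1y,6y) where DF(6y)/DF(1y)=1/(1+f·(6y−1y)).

1 1 4969/5000
2 2 1203/1250
3 3 1167/1250
4 4 459/500
5 5 2257/2500
6 6 4449/5000
7 7 4427/5000
f(1y,6y) = ((4969/5000)/(4449/5000) − 1)/(5) = 104/4449 ≈ 2.3376%

step 1 [1y] swap r/1=31/4969: DF=(1 − 31/4969·(0))/(1+31/4969) = 4969/5000 ≈ 0.993800
step 2 [2y] zero: DF = P = 1203/1250 ≈ 0.962400
step 3 [3y] bond c/1=1/20: DF=(107809/100000 − 1/20·(0.993800+0.962400))/(1+1/20) = 1167/1250 ≈ 0.933600
step 4 [4y] bond c/1=1/80: DF=(386239/400000 − 1/80·(0.993800+0.962400+0.933600))/(1+1/80) = 459/500 ≈ 0.918000
step 5 [5y] bond c/1=3/80: DF=(431779/400000 − 3/80·(0.993800+0.962400+0.933600+0.918000))/(1+3/80) = 2257/2500 ≈ 0.902800
step 6 [6y] swap r/1=551/28002: DF=(1 − 551/28002·(0.993800+0.962400+0.933600+0.918000+0.902800))/(1+551/28002) = 4449/5000 ≈ 0.889800
step 7 [7y] bond c/1=23/400: DF=(2516667/2000000 − 23/400·(0.993800+0.962400+0.933600+0.918000+0.902800+0.889800))/(1+23/400) = 4427/5000 ≈ 0.885400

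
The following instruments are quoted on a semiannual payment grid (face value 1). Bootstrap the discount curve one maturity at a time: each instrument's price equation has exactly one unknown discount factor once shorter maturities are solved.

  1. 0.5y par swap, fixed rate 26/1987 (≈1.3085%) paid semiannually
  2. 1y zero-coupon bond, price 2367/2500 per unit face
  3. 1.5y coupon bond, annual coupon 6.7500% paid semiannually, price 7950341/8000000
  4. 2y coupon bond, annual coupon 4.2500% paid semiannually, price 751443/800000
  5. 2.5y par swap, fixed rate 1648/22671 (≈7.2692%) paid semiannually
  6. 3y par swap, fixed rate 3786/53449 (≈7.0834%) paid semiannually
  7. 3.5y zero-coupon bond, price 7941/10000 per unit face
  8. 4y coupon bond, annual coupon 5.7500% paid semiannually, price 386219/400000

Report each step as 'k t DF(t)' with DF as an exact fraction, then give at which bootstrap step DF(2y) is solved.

1 1/2 1987/2000
2 1 2367/2500
3 3/2 449/500
4 2 8607/10000
5 5/2 522/625
6 3 8107/10000
7 7/2 7941/10000
8 4 767/1000
DF(2y) is solved at step 4

step 1 [0.5y] swap r/2=13/1987: DF=(1 − 13/1987·(0))/(1+13/1987) = 1987/2000 ≈ 0.993500
step 2 [1y] zero: DF = P = 2367/2500 ≈ 0.946800
step 3 [1.5y] bond c/2=27/800: DF=(7950341/8000000 − 27/800·(0.993500+0.946800))/(1+27/800) = 449/500 ≈ 0.898000
step 4 [2y] bond c/2=17/800: DF=(751443/800000 − 17/800·(0.993500+0.946800+0.898000))/(1+17/800) = 8607/10000 ≈ 0.860700
step 5 [2.5y] swap r/2=824/22671: DF=(1 − 824/22671·(0.993500+0.946800+0.898000+0.860700))/(1+824/22671) = 522/625 ≈ 0.835200
step 6 [3y] swap r/2=1893/53449: DF=(1 − 1893/53449·(0.993500+0.946800+0.898000+0.860700+0.835200))/(1+1893/53449) = 8107/10000 ≈ 0.810700
step 7 [3.5y] zero: DF = P = 7941/10000 ≈ 0.794100
step 8 [4y] bond c/2=23/800: DF=(386219/400000 − 23/800·(0.993500+0.946800+0.898000+0.860700+0.835200+0.810700+0.794100))/(1+23/800) = 767/1000 ≈ 0.767000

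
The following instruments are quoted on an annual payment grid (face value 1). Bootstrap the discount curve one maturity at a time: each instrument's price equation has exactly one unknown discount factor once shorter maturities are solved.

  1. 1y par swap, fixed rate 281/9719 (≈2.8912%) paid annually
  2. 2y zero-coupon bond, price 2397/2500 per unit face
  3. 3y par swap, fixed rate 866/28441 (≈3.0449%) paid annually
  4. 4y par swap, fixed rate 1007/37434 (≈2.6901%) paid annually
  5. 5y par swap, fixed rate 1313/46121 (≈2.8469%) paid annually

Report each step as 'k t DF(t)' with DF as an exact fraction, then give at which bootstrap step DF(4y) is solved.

1 1 9719/10000
2 2 2397/2500
3 3 4567/5000
4 4 8993/10000
5 5 8687/10000
DF(4y) is solved at step 4

step 1 [1y] swap r/1=281/9719: DF=(1 − 281/9719·(0))/(1+281/9719) = 9719/10000 ≈ 0.971900
step 2 [2y] zero: DF = P = 2397/2500 ≈ 0.958800
step 3 [3y] swap r/1=866/28441: DF=(1 − 866/28441·(0.971900+0.958800))/(1+866/28441) = 4567/5000 ≈ 0.913400
step 4 [4y] swap r/1=1007/37434: DF=(1 − 1007/37434·(0.971900+0.958800+0.913400))/(1+1007/37434) = 8993/10000 ≈ 0.899300
step 5 [5y] swap r/1=1313/46121: DF=(1 − 1313/46121·(0.971900+0.958800+0.913400+0.899300))/(1+1313/46121) = 8687/10000 ≈ 0.868700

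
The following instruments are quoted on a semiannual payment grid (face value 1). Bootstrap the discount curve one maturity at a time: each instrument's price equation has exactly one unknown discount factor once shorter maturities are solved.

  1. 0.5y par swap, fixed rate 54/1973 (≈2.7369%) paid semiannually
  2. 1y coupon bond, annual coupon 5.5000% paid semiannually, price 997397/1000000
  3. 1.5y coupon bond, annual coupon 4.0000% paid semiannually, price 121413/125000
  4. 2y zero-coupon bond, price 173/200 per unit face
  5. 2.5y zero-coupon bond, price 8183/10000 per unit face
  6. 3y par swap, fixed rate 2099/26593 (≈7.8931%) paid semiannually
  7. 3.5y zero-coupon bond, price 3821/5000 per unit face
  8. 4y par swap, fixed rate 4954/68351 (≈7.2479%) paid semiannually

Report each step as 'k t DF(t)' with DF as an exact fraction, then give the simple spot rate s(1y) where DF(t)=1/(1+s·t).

1 1/2 1973/2000
2 1 9443/10000
3 3/2 1143/1250
4 2 173/200
5 5/2 8183/10000
6 3 7901/10000
7 7/2 3821/5000
8 4 7523/10000
s(1y) = (1/(9443/10000) − 1)/(1) = 557/9443 ≈ 5.8985%

step 1 [0.5y] swap r/2=27/1973: DF=(1 − 27/1973·(0))/(1+27/1973) = 1973/2000 ≈ 0.986500
step 2 [1y] bond c/2=11/400: DF=(997397/1000000 − 11/400·(0.986500))/(1+11/400) = 9443/10000 ≈ 0.944300
step 3 [1.5y] bond c/2=1/50: DF=(121413/125000 − 1/50·(0.986500+0.944300))/(1+1/50) = 1143/1250 ≈ 0.914400
step 4 [2y] zero: DF = P = 173/200 ≈ 0.865000
step 5 [2.5y] zero: DF = P = 8183/10000 ≈ 0.818300
step 6 [3y] swap r/2=2099/53186: DF=(1 − 2099/53186·(0.986500+0.944300+0.914400+0.865000+0.818300))/(1+2099/53186) = 7901/10000 ≈ 0.790100
step 7 [3.5y] zero: DF = P = 3821/5000 ≈ 0.764200
step 8 [4y] swap r/2=2477/68351: DF=(1 − 2477/68351·(0.986500+0.944300+0.914400+0.865000+0.818300+0.790100+0.764200))/(1+2477/68351) = 7523/10000 ≈ 0.752300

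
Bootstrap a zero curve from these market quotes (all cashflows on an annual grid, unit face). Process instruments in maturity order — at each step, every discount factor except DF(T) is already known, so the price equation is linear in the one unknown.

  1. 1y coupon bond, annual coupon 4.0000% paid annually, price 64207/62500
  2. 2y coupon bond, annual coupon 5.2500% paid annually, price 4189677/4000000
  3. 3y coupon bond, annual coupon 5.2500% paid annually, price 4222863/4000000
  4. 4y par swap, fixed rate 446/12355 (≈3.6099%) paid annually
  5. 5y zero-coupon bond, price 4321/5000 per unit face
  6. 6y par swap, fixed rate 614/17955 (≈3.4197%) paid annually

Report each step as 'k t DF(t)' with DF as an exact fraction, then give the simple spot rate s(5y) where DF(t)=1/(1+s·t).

1 1 4939/5000
2 2 9459/10000
3 3 4533/5000
4 4 4331/5000
5 5 4321/5000
6 6 4079/5000
s(5y) = (1/(4321/5000) − 1)/(5) = 679/21605 ≈ 3.1428%

step 1 [1y] bond c/1=1/25: DF=(64207/62500 − 1/25·(0))/(1+1/25) = 4939/5000 ≈ 0.987800
step 2 [2y] bond c/1=21/400: DF=(4189677/4000000 − 21/400·(0.987800))/(1+21/400) = 9459/10000 ≈ 0.945900
step 3 [3y] bond c/1=21/400: DF=(4222863/4000000 − 21/400·(0.987800+0.945900))/(1+21/400) = 4533/5000 ≈ 0.906600
step 4 [4y] swap r/1=446/12355: DF=(1 − 446/12355·(0.987800+0.945900+0.906600))/(1+446/12355) = 4331/5000 ≈ 0.866200
step 5 [5y] zero: DF = P = 4321/5000 ≈ 0.864200
step 6 [6y] swap r/1=614/17955: DF=(1 − 614/17955·(0.987800+0.945900+0.906600+0.866200+0.864200))/(1+614/17955) = 4079/5000 ≈ 0.815800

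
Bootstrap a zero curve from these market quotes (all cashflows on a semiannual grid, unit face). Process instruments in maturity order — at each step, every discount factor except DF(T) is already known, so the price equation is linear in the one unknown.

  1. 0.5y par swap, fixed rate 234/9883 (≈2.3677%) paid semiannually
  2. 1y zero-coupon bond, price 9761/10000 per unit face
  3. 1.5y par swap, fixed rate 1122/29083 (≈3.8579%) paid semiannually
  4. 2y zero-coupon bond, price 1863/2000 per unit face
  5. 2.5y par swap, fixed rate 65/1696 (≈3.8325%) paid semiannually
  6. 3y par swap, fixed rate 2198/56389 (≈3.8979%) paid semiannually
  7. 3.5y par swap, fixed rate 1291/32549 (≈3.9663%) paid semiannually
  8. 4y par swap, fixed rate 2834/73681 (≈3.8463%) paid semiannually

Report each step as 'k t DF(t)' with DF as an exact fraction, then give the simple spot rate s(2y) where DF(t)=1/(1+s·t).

step 1 [0.5y] swap r/2=117/9883: DF=(1 − 117/9883·(0))/(1+117/9883) = 9883/10000 ≈ 0.988300
step 2 [1y] zero: DF = P = 9761/10000 ≈ 0.976100
step 3 [1.5y] swap r/2=561/29083: DF=(1 − 561/29083·(0.988300+0.976100))/(1+561/29083) = 9439/10000 ≈ 0.943900
step 4 [2y] zero: DF = P = 1863/2000 ≈ 0.931500
step 5 [2.5y] swap r/2=65/3392: DF=(1 − 65/3392·(0.988300+0.976100+0.943900+0.931500))/(1+65/3392) = 909/1000 ≈ 0.909000
step 6 [3y] swap r/2=1099/56389: DF=(1 − 1099/56389·(0.988300+0.976100+0.943900+0.931500+0.909000))/(1+1099/56389) = 8901/10000 ≈ 0.890100
step 7 [3.5y] swap r/2=1291/65098: DF=(1 − 1291/65098·(0.988300+0.976100+0.943900+0.931500+0.909000+0.890100))/(1+1291/65098) = 8709/10000 ≈ 0.870900
step 8 [4y] swap r/2=1417/73681: DF=(1 − 1417/73681·(0.988300+0.976100+0.943900+0.931500+0.909000+0.890100+0.870900))/(1+1417/73681) = 8583/10000 ≈ 0.858300

1 1/2 9883/10000
2 1 9761/10000
3 3/2 9439/10000
4 2 1863/2000
5 5/2 909/1000
6 3 8901/10000
7 7/2 8709/10000
8 4 8583/10000
s(2y) = (1/(1863/2000) − 1)/(2) = 137/3726 ≈ 3.6769%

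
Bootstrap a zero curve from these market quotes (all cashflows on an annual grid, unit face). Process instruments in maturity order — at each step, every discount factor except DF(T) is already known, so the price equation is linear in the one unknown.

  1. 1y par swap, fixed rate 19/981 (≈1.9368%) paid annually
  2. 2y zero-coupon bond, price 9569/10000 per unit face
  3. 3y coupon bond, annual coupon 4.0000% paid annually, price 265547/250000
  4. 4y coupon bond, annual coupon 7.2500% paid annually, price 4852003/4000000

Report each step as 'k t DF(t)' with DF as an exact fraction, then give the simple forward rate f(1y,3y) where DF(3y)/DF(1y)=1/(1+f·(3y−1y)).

step 1 [1y] swap r/1=19/981: DF=(1 − 19/981·(0))/(1+19/981) = 981/1000 ≈ 0.981000
step 2 [2y] zero: DF = P = 9569/10000 ≈ 0.956900
step 3 [3y] bond c/1=1/25: DF=(265547/250000 − 1/25·(0.981000+0.956900))/(1+1/25) = 2367/2500 ≈ 0.946800
step 4 [4y] bond c/1=29/400: DF=(4852003/4000000 − 29/400·(0.981000+0.956900+0.946800))/(1+29/400) = 117/125 ≈ 0.936000

1 1 981/1000
2 2 9569/10000
3 3 2367/2500
4 4 117/125
f(1y,3y) = ((981/1000)/(2367/2500) − 1)/(2) = 19/1052 ≈ 1.8061%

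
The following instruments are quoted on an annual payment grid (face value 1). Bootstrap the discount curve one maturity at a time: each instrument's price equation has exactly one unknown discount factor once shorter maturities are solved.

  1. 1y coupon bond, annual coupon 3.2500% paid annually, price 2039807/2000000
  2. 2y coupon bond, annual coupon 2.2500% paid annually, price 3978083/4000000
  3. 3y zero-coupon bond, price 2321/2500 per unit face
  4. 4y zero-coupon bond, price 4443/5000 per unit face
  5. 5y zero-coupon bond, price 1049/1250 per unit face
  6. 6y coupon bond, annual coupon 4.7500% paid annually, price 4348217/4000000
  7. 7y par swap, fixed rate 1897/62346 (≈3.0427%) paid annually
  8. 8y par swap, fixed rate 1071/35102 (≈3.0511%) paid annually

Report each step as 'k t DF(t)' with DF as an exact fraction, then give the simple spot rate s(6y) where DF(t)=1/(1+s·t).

1 1 4939/5000
2 2 9509/10000
3 3 2321/2500
4 4 4443/5000
5 5 1049/1250
6 6 4147/5000
7 7 8103/10000
8 8 3929/5000
s(6y) = (1/(4147/5000) − 1)/(6) = 853/24882 ≈ 3.4282%

step 1 [1y] bond c/1=13/400: DF=(2039807/2000000 − 13/400·(0))/(1+13/400) = 4939/5000 ≈ 0.987800
step 2 [2y] bond c/1=9/400: DF=(3978083/4000000 − 9/400·(0.987800))/(1+9/400) = 9509/10000 ≈ 0.950900
step 3 [3y] zero: DF = P = 2321/2500 ≈ 0.928400
step 4 [4y] zero: DF = P = 4443/5000 ≈ 0.888600
step 5 [5y] zero: DF = P = 1049/1250 ≈ 0.839200
step 6 [6y] bond c/1=19/400: DF=(4348217/4000000 − 19/400·(0.987800+0.950900+0.928400+0.888600+0.839200))/(1+19/400) = 4147/5000 ≈ 0.829400
step 7 [7y] swap r/1=1897/62346: DF=(1 − 1897/62346·(0.987800+0.950900+0.928400+0.888600+0.839200+0.829400))/(1+1897/62346) = 8103/10000 ≈ 0.810300
step 8 [8y] swap r/1=1071/35102: DF=(1 − 1071/35102·(0.987800+0.950900+0.928400+0.888600+0.839200+0.829400+0.810300))/(1+1071/35102) = 3929/5000 ≈ 0.785800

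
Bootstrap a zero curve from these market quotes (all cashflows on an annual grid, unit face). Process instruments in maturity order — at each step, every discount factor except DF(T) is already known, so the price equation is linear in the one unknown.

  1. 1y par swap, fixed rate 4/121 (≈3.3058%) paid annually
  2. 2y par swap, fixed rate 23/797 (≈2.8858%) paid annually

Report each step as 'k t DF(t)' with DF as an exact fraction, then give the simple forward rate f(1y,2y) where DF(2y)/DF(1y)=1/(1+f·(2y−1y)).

step 1 [1y] swap r/1=4/121: DF=(1 − 4/121·(0))/(1+4/121) = 121/125 ≈ 0.968000
step 2 [2y] swap r/1=23/797: DF=(1 − 23/797·(0.968000))/(1+23/797) = 1181/1250 ≈ 0.944800

1 1 121/125
2 2 1181/1250
f(1y,2y) = ((121/125)/(1181/1250) − 1)/(1) = 29/1181 ≈ 2.4555%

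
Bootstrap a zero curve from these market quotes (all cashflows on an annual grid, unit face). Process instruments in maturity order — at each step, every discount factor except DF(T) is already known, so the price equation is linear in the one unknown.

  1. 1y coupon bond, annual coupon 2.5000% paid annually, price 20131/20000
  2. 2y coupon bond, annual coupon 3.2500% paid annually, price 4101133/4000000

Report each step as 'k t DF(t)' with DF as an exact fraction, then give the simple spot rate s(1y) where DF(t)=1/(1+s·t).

step 1 [1y] bond c/1=1/40: DF=(20131/20000 − 1/40·(0))/(1+1/40) = 491/500 ≈ 0.982000
step 2 [2y] bond c/1=13/400: DF=(4101133/4000000 − 13/400·(0.982000))/(1+13/400) = 9621/10000 ≈ 0.962100

1 1 491/500
2 2 9621/10000
s(1y) = (1/(491/500) − 1)/(1) = 9/491 ≈ 1.8330%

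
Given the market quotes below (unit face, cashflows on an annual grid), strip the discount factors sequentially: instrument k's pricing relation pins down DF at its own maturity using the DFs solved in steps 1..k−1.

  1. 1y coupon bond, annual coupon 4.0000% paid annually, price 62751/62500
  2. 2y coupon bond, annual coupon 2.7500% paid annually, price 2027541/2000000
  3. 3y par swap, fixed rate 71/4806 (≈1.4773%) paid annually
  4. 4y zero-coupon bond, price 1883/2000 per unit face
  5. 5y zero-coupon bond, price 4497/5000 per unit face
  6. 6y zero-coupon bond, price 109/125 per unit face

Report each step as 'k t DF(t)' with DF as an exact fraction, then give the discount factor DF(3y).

step 1 [1y] bond c/1=1/25: DF=(62751/62500 − 1/25·(0))/(1+1/25) = 4827/5000 ≈ 0.965400
step 2 [2y] bond c/1=11/400: DF=(2027541/2000000 − 11/400·(0.965400))/(1+11/400) = 1201/1250 ≈ 0.960800
step 3 [3y] swap r/1=71/4806: DF=(1 − 71/4806·(0.965400+0.960800))/(1+71/4806) = 4787/5000 ≈ 0.957400
step 4 [4y] zero: DF = P = 1883/2000 ≈ 0.941500
step 5 [5y] zero: DF = P = 4497/5000 ≈ 0.899400
step 6 [6y] zero: DF = P = 109/125 ≈ 0.872000

1 1 4827/5000
2 2 1201/1250
3 3 4787/5000
4 4 1883/2000
5 5 4497/5000
6 6 109/125
DF(3y) = 4787/5000 ≈ 0.957400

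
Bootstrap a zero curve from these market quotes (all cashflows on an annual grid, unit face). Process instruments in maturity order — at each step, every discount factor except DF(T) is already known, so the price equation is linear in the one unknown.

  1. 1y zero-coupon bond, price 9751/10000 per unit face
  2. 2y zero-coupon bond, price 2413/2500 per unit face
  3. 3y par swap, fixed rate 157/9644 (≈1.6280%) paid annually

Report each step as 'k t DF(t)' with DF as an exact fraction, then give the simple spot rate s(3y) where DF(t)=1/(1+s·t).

1 1 9751/10000
2 2 2413/2500
3 3 9529/10000
s(3y) = (1/(9529/10000) − 1)/(3) = 157/9529 ≈ 1.6476%

step 1 [1y] zero: DF = P = 9751/10000 ≈ 0.975100
step 2 [2y] zero: DF = P = 2413/2500 ≈ 0.965200
step 3 [3y] swap r/1=157/9644: DF=(1 − 157/9644·(0.975100+0.965200))/(1+157/9644) = 9529/10000 ≈ 0.952900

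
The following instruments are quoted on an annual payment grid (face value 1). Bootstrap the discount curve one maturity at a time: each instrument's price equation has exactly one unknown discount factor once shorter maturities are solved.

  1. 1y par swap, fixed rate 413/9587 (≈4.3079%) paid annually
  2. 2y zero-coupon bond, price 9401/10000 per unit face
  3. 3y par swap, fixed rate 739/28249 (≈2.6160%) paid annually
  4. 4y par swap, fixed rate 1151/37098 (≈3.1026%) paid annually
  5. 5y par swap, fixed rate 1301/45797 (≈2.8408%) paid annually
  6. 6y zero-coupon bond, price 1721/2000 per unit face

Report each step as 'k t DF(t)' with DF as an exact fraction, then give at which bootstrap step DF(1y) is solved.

1 1 9587/10000
2 2 9401/10000
3 3 9261/10000
4 4 8849/10000
5 5 8699/10000
6 6 1721/2000
DF(1y) is solved at step 1

step 1 [1y] swap r/1=413/9587: DF=(1 − 413/9587·(0))/(1+413/9587) = 9587/10000 ≈ 0.958700
step 2 [2y] zero: DF = P = 9401/10000 ≈ 0.940100
step 3 [3y] swap r/1=739/28249: DF=(1 − 739/28249·(0.958700+0.940100))/(1+739/28249) = 9261/10000 ≈ 0.926100
step 4 [4y] swap r/1=1151/37098: DF=(1 − 1151/37098·(0.958700+0.940100+0.926100))/(1+1151/37098) = 8849/10000 ≈ 0.884900
step 5 [5y] swap r/1=1301/45797: DF=(1 − 1301/45797·(0.958700+0.940100+0.926100+0.884900))/(1+1301/45797) = 8699/10000 ≈ 0.869900
step 6 [6y] zero: DF = P = 1721/2000 ≈ 0.860500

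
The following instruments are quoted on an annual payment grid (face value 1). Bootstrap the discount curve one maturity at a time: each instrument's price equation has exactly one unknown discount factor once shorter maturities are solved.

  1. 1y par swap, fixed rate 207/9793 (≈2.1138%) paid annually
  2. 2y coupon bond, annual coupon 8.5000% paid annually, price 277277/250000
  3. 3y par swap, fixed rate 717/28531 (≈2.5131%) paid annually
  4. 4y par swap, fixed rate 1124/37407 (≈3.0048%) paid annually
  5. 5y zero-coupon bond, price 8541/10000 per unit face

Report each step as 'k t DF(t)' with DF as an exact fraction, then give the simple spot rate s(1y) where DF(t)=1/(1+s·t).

1 1 9793/10000
2 2 1891/2000
3 3 9283/10000
4 4 2219/2500
5 5 8541/10000
s(1y) = (1/(9793/10000) − 1)/(1) = 207/9793 ≈ 2.1138%

step 1 [1y] swap r/1=207/9793: DF=(1 − 207/9793·(0))/(1+207/9793) = 9793/10000 ≈ 0.979300
step 2 [2y] bond c/1=17/200: DF=(277277/250000 − 17/200·(0.979300))/(1+17/200) = 1891/2000 ≈ 0.945500
step 3 [3y] swap r/1=717/28531: DF=(1 − 717/28531·(0.979300+0.945500))/(1+717/28531) = 9283/10000 ≈ 0.928300
step 4 [4y] swap r/1=1124/37407: DF=(1 − 1124/37407·(0.979300+0.945500+0.928300))/(1+1124/37407) = 2219/2500 ≈ 0.887600
step 5 [5y] zero: DF = P = 8541/10000 ≈ 0.854100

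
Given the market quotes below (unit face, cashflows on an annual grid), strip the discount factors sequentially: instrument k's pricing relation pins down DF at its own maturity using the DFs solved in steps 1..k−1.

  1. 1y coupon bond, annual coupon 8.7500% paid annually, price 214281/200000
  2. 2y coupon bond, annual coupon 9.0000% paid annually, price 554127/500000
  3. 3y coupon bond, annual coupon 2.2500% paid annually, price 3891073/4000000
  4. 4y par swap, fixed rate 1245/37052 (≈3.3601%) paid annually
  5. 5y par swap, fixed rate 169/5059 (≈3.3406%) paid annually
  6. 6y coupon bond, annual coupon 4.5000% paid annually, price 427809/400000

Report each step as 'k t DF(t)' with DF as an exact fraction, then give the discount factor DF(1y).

step 1 [1y] bond c/1=7/80: DF=(214281/200000 − 7/80·(0))/(1+7/80) = 2463/2500 ≈ 0.985200
step 2 [2y] bond c/1=9/100: DF=(554127/500000 − 9/100·(0.985200))/(1+9/100) = 4677/5000 ≈ 0.935400
step 3 [3y] bond c/1=9/400: DF=(3891073/4000000 − 9/400·(0.985200+0.935400))/(1+9/400) = 9091/10000 ≈ 0.909100
step 4 [4y] swap r/1=1245/37052: DF=(1 − 1245/37052·(0.985200+0.935400+0.909100))/(1+1245/37052) = 1751/2000 ≈ 0.875500
step 5 [5y] swap r/1=169/5059: DF=(1 − 169/5059·(0.985200+0.935400+0.909100+0.875500))/(1+169/5059) = 8479/10000 ≈ 0.847900
step 6 [6y] bond c/1=9/200: DF=(427809/400000 − 9/200·(0.985200+0.935400+0.909100+0.875500+0.847900))/(1+9/200) = 4137/5000 ≈ 0.827400

1 1 2463/2500
2 2 4677/5000
3 3 9091/10000
4 4 1751/2000
5 5 8479/10000
6 6 4137/5000
DF(1y) = 2463/2500 ≈ 0.985200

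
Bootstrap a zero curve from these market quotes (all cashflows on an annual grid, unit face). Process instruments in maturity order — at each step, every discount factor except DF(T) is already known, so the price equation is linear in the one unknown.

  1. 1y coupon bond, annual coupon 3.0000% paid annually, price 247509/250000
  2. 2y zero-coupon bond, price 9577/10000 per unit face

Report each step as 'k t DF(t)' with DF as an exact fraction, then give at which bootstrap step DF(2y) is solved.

1 1 2403/2500
2 2 9577/10000
DF(2y) is solved at step 2

step 1 [1y] bond c/1=3/100: DF=(247509/250000 − 3/100·(0))/(1+3/100) = 2403/2500 ≈ 0.961200
step 2 [2y] zero: DF = P = 9577/10000 ≈ 0.957700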